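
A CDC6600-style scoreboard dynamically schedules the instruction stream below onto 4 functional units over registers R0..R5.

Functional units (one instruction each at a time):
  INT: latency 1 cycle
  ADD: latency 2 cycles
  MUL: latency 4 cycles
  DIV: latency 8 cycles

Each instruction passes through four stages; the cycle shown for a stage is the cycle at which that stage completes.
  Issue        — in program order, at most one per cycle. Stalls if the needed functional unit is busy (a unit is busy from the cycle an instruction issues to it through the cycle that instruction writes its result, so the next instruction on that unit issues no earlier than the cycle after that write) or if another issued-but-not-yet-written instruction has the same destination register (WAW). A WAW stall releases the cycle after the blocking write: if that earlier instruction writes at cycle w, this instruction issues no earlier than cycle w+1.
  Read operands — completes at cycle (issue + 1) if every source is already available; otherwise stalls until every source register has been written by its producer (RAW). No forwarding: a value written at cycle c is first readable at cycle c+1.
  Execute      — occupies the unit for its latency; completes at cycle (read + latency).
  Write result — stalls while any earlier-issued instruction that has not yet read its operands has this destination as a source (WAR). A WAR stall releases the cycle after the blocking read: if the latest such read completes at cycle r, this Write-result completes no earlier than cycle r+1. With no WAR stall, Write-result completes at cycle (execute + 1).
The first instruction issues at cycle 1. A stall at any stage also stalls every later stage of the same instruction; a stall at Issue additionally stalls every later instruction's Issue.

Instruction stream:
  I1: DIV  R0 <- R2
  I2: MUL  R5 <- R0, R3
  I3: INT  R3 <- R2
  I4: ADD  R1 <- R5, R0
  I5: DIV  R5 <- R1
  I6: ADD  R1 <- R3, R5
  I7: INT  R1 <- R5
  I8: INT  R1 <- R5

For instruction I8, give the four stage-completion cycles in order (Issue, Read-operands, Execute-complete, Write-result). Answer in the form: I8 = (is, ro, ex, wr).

I8 = (40, 41, 42, 43)

1) issue 1, read 2, done 10, write 11
2) issue 2, read 12, done 16, write 17  <RAW R0: wait I1 write@11>
3) issue 3, read 4, done 5, write 13  <WAR R3: wait I2 read@12>
4) issue 4, read 18, done 20, write 21  <RAW R5: wait I2 write@17>
5) issue 18, read 22, done 30, write 31  <WAW R5: wait I2 write@17 / RAW R1: wait I4 write@21>
6) issue 22, read 32, done 34, write 35  <struct: ADD busy until I4 writes@21 / RAW R5: wait I5 write@31>
7) issue 36, read 37, done 38, write 39  <WAW R1: wait I6 write@35>
8) issue 40, read 41, done 42, write 43  <struct: INT busy until I7 writes@39>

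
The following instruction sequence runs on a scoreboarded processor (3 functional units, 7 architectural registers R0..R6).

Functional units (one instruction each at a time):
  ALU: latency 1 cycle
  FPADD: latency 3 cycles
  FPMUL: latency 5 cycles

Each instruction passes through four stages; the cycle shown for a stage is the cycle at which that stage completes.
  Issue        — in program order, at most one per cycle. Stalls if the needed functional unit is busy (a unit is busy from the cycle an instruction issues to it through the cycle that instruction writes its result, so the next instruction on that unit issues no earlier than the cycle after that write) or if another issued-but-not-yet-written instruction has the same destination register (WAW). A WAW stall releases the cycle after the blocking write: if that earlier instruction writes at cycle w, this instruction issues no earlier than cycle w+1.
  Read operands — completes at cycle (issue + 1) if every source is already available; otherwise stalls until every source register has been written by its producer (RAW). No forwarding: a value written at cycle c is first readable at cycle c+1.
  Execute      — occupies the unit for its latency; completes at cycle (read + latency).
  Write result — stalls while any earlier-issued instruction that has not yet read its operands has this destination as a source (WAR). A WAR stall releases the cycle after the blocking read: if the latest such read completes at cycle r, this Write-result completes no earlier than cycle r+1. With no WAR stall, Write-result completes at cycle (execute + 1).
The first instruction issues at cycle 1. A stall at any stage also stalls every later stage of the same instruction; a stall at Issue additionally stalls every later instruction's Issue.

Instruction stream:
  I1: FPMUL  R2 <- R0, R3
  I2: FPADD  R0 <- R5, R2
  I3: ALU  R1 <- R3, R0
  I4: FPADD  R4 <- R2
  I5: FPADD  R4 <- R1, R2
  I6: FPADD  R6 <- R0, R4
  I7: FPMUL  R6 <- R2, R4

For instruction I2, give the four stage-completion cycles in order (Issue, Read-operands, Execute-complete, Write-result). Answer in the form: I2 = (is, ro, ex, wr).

I2 = (2, 9, 12, 13)

1) issue 1, read 2, done 7, write 8
2) issue 2, read 9, done 12, write 13  <RAW R2: wait I1 write@8>
3) issue 3, read 14, done 15, write 16  <RAW R0: wait I2 write@13>
4) issue 14, read 15, done 18, write 19  <struct: FPADD busy until I2 writes@13>
5) issue 20, read 21, done 24, write 25  <struct: FPADD busy until I4 writes@19>
6) issue 26, read 27, done 30, write 31  <struct: FPADD busy until I5 writes@25>
7) issue 32, read 33, done 38, write 39  <WAW R6: wait I6 write@31>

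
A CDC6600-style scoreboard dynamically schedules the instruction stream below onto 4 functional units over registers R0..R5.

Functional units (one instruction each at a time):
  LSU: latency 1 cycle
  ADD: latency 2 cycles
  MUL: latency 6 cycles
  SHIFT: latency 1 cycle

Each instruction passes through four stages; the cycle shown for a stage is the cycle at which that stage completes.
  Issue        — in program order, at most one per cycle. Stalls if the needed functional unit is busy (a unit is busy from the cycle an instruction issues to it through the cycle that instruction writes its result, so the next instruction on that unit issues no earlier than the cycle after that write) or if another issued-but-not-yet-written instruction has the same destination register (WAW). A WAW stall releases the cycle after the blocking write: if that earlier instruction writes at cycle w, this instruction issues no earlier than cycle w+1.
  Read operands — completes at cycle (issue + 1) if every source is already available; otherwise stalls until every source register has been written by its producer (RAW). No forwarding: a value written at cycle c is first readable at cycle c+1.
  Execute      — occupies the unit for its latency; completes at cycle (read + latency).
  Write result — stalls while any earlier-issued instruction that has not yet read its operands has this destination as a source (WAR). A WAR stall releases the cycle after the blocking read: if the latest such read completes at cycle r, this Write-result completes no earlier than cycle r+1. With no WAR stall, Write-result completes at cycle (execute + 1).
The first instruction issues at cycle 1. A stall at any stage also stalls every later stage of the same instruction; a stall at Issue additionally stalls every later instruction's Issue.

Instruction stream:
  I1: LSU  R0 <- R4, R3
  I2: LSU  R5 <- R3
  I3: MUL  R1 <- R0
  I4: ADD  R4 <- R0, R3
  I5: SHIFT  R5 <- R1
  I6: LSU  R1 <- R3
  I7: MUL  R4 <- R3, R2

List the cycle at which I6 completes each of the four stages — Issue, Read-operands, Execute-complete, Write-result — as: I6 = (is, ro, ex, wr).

I6 = (15, 16, 17, 18)

I1  is:1  ro:2  ex:3  wr:4
I2  is:5  ro:6  ex:7  wr:8  — struct: LSU busy until I1 writes@4
I3  is:6  ro:7  ex:13  wr:14
I4  is:7  ro:8  ex:10  wr:11
I5  is:9  ro:15  ex:16  wr:17  — WAW R5: wait I2 write@8, RAW R1: wait I3 write@14
I6  is:15  ro:16  ex:17  wr:18  — WAW R1: wait I3 write@14
I7  is:16  ro:17  ex:23  wr:24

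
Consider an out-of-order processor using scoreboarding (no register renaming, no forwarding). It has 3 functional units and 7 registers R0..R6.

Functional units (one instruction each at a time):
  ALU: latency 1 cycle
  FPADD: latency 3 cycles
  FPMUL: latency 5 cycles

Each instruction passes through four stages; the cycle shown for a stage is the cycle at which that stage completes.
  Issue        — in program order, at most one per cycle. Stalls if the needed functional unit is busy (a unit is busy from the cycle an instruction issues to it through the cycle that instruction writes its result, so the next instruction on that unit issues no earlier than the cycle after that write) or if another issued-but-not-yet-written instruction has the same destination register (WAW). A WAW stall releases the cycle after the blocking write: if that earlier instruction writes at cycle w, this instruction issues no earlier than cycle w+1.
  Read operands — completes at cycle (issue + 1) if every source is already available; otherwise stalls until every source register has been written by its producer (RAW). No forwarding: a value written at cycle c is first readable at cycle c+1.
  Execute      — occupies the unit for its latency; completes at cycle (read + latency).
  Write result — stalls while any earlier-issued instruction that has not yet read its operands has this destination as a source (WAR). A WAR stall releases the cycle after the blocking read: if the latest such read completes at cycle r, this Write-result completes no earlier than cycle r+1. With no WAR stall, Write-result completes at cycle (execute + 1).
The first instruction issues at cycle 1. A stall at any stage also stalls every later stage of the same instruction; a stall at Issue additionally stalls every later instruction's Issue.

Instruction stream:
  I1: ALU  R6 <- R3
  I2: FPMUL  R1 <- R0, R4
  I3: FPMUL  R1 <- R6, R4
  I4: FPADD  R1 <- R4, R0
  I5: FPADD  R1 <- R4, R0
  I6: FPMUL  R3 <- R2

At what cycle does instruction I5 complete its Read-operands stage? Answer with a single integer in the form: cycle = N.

cycle = 25

I1  is:1  ro:2  ex:3  wr:4
I2  is:2  ro:3  ex:8  wr:9
I3  is:10  ro:11  ex:16  wr:17  — struct: FPMUL busy until I2 writes@9
I4  is:18  ro:19  ex:22  wr:23  — WAW R1: wait I3 write@17
I5  is:24  ro:25  ex:28  wr:29  — struct: FPADD busy until I4 writes@23
I6  is:25  ro:26  ex:31  wr:32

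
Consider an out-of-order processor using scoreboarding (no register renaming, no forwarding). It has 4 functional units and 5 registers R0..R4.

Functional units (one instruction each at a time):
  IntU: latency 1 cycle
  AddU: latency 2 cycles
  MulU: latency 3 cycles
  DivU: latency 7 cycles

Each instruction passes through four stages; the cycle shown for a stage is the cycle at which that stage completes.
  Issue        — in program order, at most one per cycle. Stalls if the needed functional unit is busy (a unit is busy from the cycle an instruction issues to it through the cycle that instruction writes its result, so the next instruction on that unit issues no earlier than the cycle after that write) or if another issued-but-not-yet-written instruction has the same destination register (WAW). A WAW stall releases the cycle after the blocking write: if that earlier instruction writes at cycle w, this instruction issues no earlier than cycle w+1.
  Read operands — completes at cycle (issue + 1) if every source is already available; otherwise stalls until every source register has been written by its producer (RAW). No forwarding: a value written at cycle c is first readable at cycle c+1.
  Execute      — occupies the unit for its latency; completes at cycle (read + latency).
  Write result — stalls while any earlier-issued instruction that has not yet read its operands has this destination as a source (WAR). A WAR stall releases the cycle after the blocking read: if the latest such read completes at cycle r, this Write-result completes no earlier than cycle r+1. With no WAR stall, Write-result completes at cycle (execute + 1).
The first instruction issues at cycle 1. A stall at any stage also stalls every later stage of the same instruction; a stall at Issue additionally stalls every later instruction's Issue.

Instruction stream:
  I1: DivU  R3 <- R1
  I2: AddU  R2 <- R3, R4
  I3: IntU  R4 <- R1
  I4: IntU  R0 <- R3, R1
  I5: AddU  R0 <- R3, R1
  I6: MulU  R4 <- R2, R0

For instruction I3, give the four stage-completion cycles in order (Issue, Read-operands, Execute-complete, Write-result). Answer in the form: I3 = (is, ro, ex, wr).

I3 = (3, 4, 5, 12)

c1: I1 dispatched to DivU
c2: I1 operands ready; I2 dispatched to AddU
c3: I3 dispatched to IntU
c4: I3 operands ready
c5: I3 complete
c9: I1 complete
c10: R3←I1
c11: I2 operands ready
c12: R4←I3
c13: I2 complete; I4 dispatched to IntU
c14: R2←I2; I4 operands ready
c15: I4 complete
c16: R0←I4
c17: I5 dispatched to AddU
c18: I5 operands ready; I6 dispatched to MulU
c20: I5 complete
c21: R0←I5
c22: I6 operands ready
c25: I6 complete
c26: R4←I6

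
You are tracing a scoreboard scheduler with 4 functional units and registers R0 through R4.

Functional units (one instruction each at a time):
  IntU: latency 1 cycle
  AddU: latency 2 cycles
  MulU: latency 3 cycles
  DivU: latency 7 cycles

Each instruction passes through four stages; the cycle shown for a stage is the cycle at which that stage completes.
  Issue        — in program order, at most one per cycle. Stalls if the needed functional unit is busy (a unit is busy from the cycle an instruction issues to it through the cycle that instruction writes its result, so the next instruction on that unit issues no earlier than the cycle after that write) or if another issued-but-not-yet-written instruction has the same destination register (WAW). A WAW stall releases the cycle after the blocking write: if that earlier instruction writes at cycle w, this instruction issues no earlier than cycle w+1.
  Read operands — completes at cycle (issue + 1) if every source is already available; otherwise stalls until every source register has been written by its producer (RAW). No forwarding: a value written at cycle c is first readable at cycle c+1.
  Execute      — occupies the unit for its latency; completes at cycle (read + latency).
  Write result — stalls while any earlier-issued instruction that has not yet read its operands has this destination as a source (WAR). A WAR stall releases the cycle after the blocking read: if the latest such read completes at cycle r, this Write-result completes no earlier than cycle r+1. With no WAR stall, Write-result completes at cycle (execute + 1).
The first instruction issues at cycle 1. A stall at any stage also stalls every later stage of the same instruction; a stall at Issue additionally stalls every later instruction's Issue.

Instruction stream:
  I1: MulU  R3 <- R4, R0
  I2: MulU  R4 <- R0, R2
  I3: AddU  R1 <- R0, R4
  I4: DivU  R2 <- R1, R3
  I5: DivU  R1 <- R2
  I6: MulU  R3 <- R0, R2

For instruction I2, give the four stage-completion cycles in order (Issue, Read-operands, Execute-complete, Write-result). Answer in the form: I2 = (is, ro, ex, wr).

I2 = (7, 8, 11, 12)

[I1] 1/2/5/6
[I2] 7/8/11/12  (struct: MulU busy until I1 writes@6)
[I3] 8/13/15/16  (RAW R4: wait I2 write@12)
[I4] 9/17/24/25  (RAW R1: wait I3 write@16)
[I5] 26/27/34/35  (struct: DivU busy until I4 writes@25)
[I6] 27/28/31/32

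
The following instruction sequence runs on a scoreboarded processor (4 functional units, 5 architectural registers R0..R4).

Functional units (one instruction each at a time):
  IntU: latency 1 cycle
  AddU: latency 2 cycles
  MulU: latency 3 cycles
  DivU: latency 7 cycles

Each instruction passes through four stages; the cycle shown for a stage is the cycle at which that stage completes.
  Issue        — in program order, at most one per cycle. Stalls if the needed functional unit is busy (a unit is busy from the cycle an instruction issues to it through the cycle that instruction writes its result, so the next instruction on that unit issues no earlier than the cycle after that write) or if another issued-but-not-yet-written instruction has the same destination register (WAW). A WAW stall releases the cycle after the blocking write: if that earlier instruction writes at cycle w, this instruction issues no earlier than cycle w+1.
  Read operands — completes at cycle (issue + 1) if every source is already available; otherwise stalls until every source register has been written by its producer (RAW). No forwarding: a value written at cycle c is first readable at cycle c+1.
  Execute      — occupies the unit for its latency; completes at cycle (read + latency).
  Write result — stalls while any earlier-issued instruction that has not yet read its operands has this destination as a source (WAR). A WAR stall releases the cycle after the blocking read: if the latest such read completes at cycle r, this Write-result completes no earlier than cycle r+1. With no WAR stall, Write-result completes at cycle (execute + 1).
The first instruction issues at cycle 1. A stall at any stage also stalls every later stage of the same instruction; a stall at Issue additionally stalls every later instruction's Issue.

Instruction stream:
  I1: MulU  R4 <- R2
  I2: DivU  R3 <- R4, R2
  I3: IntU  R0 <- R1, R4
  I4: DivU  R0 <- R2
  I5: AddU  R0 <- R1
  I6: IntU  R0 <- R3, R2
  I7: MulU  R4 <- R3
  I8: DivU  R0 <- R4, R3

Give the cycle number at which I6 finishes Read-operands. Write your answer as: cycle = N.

[1] I1→MulU
[2] I1 RO · I2→DivU
[3] I3→IntU
[5] I1 EX
[6] I1 WR R4
[7] I2 RO · I3 RO
[8] I3 EX
[9] I3 WR R0
[14] I2 EX
[15] I2 WR R3
[16] I4→DivU
[17] I4 RO
[24] I4 EX
[25] I4 WR R0
[26] I5→AddU
[27] I5 RO
[29] I5 EX
[30] I5 WR R0
[31] I6→IntU
[32] I6 RO · I7→MulU
[33] I6 EX · I7 RO
[34] I6 WR R0
[35] I8→DivU
[36] I7 EX
[37] I7 WR R4
[38] I8 RO
[45] I8 EX
[46] I8 WR R0

cycle = 32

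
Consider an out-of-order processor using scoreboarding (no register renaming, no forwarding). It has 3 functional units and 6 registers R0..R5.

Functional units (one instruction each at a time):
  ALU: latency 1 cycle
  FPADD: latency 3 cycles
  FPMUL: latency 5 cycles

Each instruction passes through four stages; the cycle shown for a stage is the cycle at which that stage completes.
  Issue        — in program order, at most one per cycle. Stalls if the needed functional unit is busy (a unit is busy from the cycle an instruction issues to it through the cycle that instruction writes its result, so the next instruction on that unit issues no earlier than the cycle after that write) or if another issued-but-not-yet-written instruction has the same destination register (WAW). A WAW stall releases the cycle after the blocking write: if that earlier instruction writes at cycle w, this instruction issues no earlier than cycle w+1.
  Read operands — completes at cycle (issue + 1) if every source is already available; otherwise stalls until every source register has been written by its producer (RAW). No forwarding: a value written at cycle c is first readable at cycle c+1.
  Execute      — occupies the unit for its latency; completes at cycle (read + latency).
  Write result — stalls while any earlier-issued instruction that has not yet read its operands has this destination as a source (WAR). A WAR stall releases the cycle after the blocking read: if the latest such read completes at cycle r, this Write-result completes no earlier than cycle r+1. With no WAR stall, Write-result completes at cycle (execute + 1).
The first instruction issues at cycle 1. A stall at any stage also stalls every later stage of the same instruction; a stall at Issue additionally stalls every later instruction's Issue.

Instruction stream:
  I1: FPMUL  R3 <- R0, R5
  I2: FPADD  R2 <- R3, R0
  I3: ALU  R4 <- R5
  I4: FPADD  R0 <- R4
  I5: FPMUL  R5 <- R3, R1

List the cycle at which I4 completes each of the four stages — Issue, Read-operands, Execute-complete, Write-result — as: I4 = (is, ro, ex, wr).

  I1 | 1 | 2 | 7 | 8
  I2 | 2 | 9 | 12 | 13   RAW R3: wait I1 write@8
  I3 | 3 | 4 | 5 | 6
  I4 | 14 | 15 | 18 | 19   struct: FPADD busy until I2 writes@13
  I5 | 15 | 16 | 21 | 22

I4 = (14, 15, 18, 19)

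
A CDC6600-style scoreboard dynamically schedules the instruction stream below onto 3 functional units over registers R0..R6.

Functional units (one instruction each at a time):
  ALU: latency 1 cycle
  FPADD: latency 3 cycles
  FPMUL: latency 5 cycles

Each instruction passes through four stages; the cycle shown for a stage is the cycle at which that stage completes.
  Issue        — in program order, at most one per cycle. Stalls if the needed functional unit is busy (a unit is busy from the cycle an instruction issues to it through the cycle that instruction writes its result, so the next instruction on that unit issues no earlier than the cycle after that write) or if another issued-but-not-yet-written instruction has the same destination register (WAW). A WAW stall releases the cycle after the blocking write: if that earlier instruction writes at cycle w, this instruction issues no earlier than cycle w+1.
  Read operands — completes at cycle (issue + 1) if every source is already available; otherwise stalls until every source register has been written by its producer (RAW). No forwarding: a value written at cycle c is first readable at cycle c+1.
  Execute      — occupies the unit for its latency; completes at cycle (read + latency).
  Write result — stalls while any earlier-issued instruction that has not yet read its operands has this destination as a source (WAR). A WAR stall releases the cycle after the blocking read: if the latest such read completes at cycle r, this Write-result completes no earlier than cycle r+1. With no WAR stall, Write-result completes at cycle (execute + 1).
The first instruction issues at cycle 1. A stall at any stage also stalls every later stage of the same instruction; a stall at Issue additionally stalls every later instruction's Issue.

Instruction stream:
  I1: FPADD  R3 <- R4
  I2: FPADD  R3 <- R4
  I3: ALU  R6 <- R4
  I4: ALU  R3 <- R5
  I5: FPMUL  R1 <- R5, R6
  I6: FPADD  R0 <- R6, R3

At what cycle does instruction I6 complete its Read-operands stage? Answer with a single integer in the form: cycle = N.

cycle = 17

1) issue 1, read 2, done 5, write 6
2) issue 7, read 8, done 11, write 12  <struct: FPADD busy until I1 writes@6>
3) issue 8, read 9, done 10, write 11
4) issue 13, read 14, done 15, write 16  <WAW R3: wait I2 write@12>
5) issue 14, read 15, done 20, write 21
6) issue 15, read 17, done 20, write 21  <RAW R3: wait I4 write@16>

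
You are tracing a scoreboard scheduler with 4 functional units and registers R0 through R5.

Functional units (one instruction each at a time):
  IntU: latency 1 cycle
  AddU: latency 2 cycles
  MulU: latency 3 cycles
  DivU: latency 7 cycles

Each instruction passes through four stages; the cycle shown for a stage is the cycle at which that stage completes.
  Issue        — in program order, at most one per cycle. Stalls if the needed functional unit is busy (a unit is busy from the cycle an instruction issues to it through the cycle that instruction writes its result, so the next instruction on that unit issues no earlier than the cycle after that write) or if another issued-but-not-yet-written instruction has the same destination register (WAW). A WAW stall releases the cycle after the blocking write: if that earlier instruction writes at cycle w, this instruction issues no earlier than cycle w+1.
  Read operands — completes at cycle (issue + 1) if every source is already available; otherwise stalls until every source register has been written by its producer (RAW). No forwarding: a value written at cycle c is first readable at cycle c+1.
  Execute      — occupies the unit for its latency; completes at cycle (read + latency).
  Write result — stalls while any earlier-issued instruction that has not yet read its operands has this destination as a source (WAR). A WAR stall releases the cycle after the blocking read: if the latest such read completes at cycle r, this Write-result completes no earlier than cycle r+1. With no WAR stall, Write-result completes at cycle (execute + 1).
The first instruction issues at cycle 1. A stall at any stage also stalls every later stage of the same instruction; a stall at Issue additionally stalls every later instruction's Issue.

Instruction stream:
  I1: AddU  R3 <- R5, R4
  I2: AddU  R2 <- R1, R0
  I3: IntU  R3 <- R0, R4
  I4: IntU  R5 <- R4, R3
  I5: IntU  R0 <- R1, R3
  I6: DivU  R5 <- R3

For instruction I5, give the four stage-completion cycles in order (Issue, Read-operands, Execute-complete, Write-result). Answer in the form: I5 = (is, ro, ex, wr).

I5 = (15, 16, 17, 18)

  I1 | 1 | 2 | 4 | 5
  I2 | 6 | 7 | 9 | 10   struct: AddU busy until I1 writes@5
  I3 | 7 | 8 | 9 | 10
  I4 | 11 | 12 | 13 | 14   struct: IntU busy until I3 writes@10
  I5 | 15 | 16 | 17 | 18   struct: IntU busy until I4 writes@14
  I6 | 16 | 17 | 24 | 25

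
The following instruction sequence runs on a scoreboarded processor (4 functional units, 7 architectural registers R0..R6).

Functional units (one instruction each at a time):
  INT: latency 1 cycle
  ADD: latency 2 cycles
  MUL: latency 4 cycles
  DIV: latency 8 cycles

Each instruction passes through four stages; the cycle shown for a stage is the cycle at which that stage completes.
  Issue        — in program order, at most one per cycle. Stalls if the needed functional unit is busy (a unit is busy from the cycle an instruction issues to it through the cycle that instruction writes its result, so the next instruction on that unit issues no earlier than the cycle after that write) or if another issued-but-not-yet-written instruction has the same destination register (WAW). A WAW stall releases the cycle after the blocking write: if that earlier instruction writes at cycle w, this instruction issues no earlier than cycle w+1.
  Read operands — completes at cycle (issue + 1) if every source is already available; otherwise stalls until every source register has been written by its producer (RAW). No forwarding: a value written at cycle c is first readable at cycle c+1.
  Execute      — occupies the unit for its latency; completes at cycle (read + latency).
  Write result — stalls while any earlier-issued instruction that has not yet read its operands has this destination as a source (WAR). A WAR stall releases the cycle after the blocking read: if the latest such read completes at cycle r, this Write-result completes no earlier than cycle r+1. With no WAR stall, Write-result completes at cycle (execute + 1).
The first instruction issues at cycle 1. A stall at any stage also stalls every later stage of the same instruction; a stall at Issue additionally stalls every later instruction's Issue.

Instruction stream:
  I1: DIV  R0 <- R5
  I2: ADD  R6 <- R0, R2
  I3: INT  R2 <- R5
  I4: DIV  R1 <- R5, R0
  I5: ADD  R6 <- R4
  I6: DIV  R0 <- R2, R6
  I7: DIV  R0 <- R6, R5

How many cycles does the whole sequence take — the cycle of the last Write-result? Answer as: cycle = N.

cycle = 44

[1] I1 dispatched to DIV
[2] I1 operands ready, I2 dispatched to ADD
[3] I3 dispatched to INT
[4] I3 operands ready
[5] I3 complete
[10] I1 complete
[11] R0←I1
[12] I2 operands ready, I4 dispatched to DIV
[13] R2←I3, I4 operands ready
[14] I2 complete
[15] R6←I2
[16] I5 dispatched to ADD
[17] I5 operands ready
[19] I5 complete
[20] R6←I5
[21] I4 complete
[22] R1←I4
[23] I6 dispatched to DIV
[24] I6 operands ready
[32] I6 complete
[33] R0←I6
[34] I7 dispatched to DIV
[35] I7 operands ready
[43] I7 complete
[44] R0←I7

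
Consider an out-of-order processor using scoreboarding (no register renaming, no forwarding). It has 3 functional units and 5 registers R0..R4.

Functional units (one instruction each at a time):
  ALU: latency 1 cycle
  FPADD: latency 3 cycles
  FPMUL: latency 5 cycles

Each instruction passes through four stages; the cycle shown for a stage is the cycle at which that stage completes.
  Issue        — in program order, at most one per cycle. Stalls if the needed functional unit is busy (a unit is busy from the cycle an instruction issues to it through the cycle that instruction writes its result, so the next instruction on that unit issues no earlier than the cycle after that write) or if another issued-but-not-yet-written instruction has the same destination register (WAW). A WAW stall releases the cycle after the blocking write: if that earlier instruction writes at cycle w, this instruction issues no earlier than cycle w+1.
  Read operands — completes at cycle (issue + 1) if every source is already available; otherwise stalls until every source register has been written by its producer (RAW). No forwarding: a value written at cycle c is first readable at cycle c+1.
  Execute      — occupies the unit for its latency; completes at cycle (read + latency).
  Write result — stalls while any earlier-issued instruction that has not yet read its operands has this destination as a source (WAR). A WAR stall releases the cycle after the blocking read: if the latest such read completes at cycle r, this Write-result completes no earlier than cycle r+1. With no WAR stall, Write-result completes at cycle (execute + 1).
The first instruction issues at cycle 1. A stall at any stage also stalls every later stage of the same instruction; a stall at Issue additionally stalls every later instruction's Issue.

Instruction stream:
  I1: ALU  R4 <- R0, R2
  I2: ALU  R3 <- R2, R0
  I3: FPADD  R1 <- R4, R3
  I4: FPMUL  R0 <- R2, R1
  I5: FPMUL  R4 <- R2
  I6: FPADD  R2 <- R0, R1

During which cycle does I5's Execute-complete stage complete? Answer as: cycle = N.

cycle = 27

c1: issue I1 (ALU)
c2: I1 read-ops
c3: I1 finished on ALU
c4: I1→R4
c5: issue I2 (ALU)
c6: I2 read-ops | issue I3 (FPADD)
c7: I2 finished on ALU | issue I4 (FPMUL)
c8: I2→R3
c9: I3 read-ops
c12: I3 finished on FPADD
c13: I3→R1
c14: I4 read-ops
c19: I4 finished on FPMUL
c20: I4→R0
c21: issue I5 (FPMUL)
c22: I5 read-ops | issue I6 (FPADD)
c23: I6 read-ops
c26: I6 finished on FPADD
c27: I5 finished on FPMUL | I6→R2
c28: I5→R4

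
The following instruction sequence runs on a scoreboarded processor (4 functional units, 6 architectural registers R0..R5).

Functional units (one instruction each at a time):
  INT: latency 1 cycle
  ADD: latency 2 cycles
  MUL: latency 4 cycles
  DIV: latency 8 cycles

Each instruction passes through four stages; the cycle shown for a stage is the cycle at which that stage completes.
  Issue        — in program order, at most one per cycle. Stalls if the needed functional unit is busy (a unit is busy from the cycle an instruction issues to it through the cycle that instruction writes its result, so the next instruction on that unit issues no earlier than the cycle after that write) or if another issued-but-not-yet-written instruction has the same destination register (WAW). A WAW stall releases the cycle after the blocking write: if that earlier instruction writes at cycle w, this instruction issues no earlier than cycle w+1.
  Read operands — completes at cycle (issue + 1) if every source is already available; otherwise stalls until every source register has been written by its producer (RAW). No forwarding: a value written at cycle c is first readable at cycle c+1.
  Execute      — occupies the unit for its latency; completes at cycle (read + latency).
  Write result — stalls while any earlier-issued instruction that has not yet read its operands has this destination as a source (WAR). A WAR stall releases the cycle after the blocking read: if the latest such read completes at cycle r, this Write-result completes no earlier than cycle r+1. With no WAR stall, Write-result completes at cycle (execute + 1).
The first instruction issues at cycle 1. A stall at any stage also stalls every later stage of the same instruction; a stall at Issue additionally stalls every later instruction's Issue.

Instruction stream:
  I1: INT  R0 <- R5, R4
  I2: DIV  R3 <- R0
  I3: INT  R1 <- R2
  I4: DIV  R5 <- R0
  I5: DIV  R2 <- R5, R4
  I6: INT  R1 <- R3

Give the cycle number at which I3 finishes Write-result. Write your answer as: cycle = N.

cycle = 8

cycle 1: I1→INT
cycle 2: I1 RO, I2→DIV
cycle 3: I1 EX
cycle 4: I1 WR R0
cycle 5: I2 RO, I3→INT
cycle 6: I3 RO
cycle 7: I3 EX
cycle 8: I3 WR R1
cycle 13: I2 EX
cycle 14: I2 WR R3
cycle 15: I4→DIV
cycle 16: I4 RO
cycle 24: I4 EX
cycle 25: I4 WR R5
cycle 26: I5→DIV
cycle 27: I5 RO, I6→INT
cycle 28: I6 RO
cycle 29: I6 EX
cycle 30: I6 WR R1
cycle 35: I5 EX
cycle 36: I5 WR R2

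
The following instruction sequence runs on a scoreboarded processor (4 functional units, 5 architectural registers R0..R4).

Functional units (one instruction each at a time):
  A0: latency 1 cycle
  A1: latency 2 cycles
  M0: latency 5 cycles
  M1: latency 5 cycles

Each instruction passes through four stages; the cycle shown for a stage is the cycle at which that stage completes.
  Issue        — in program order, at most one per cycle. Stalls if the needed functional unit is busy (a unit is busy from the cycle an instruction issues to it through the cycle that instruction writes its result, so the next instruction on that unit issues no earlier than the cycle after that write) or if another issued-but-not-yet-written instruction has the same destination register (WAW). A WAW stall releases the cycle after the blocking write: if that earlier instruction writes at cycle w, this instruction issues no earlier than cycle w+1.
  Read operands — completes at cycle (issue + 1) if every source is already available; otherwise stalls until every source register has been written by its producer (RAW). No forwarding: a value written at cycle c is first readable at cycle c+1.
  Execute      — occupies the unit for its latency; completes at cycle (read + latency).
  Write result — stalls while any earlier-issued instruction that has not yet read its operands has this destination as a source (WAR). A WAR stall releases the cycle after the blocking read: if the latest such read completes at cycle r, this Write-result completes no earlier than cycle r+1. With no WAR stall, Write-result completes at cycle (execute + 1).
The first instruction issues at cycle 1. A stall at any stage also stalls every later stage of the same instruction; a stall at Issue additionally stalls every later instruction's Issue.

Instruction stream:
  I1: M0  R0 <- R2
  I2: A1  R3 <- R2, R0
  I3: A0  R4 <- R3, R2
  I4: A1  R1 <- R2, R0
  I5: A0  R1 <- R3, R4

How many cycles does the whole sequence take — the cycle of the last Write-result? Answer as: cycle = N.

I1 -> (1, 2, 7, 8)
I2 -> (2, 9, 11, 12)  // RAW R0: wait I1 write@8
I3 -> (3, 13, 14, 15)  // RAW R3: wait I2 write@12
I4 -> (13, 14, 16, 17)  // struct: A1 busy until I2 writes@12
I5 -> (18, 19, 20, 21)  // WAW R1: wait I4 write@17

cycle = 21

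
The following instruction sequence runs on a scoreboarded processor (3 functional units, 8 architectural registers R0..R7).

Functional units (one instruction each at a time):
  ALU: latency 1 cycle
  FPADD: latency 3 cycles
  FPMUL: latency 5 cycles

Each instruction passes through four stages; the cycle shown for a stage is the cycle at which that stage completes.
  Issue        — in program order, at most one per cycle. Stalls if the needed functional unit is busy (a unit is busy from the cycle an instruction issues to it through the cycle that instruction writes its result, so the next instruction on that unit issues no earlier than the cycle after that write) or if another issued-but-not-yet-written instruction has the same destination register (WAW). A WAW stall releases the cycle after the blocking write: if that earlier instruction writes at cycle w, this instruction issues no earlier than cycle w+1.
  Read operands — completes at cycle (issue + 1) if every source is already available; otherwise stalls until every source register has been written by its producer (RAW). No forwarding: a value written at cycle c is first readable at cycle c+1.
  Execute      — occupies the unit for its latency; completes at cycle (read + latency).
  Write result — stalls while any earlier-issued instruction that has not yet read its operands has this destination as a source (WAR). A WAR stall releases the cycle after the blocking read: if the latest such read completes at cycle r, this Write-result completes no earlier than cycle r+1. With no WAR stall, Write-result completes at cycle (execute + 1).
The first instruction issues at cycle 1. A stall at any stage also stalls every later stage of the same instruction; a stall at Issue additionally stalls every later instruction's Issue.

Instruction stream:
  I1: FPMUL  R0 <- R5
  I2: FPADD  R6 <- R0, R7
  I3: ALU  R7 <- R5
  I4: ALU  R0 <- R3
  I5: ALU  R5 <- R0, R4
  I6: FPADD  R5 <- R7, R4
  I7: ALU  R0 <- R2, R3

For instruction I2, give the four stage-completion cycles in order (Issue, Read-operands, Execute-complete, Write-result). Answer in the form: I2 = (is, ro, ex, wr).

I2 = (2, 9, 12, 13)

c1: I1→FPMUL
c2: I1 RO · I2→FPADD
c3: I3→ALU
c4: I3 RO
c5: I3 EX
c7: I1 EX
c8: I1 WR R0
c9: I2 RO
c10: I3 WR R7
c11: I4→ALU
c12: I2 EX · I4 RO
c13: I2 WR R6 · I4 EX
c14: I4 WR R0
c15: I5→ALU
c16: I5 RO
c17: I5 EX
c18: I5 WR R5
c19: I6→FPADD
c20: I6 RO · I7→ALU
c21: I7 RO
c22: I7 EX
c23: I6 EX · I7 WR R0
c24: I6 WR R5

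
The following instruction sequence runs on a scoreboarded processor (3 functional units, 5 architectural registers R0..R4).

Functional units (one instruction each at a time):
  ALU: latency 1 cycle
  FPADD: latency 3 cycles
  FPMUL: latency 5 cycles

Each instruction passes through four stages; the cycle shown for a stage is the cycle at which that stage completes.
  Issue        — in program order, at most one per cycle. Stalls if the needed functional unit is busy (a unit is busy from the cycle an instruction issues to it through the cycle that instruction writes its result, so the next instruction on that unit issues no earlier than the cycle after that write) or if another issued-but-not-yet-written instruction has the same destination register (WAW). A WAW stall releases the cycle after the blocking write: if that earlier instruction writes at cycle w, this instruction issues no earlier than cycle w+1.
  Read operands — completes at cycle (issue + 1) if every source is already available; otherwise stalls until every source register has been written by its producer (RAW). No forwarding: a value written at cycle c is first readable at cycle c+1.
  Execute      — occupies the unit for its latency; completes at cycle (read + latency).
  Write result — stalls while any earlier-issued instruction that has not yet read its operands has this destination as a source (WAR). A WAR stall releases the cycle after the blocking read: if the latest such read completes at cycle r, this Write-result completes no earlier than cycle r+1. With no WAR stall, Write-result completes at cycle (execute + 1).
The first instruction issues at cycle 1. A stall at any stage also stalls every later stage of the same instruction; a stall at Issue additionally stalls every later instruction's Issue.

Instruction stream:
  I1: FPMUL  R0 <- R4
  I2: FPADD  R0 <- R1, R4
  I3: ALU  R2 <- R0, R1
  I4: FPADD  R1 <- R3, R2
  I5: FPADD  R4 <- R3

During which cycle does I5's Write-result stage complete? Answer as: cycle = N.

I1 -> (1, 2, 7, 8)
I2 -> (9, 10, 13, 14)  // WAW R0: wait I1 write@8
I3 -> (10, 15, 16, 17)  // RAW R0: wait I2 write@14
I4 -> (15, 18, 21, 22)  // struct: FPADD busy until I2 writes@14, RAW R2: wait I3 write@17
I5 -> (23, 24, 27, 28)  // struct: FPADD busy until I4 writes@22

cycle = 28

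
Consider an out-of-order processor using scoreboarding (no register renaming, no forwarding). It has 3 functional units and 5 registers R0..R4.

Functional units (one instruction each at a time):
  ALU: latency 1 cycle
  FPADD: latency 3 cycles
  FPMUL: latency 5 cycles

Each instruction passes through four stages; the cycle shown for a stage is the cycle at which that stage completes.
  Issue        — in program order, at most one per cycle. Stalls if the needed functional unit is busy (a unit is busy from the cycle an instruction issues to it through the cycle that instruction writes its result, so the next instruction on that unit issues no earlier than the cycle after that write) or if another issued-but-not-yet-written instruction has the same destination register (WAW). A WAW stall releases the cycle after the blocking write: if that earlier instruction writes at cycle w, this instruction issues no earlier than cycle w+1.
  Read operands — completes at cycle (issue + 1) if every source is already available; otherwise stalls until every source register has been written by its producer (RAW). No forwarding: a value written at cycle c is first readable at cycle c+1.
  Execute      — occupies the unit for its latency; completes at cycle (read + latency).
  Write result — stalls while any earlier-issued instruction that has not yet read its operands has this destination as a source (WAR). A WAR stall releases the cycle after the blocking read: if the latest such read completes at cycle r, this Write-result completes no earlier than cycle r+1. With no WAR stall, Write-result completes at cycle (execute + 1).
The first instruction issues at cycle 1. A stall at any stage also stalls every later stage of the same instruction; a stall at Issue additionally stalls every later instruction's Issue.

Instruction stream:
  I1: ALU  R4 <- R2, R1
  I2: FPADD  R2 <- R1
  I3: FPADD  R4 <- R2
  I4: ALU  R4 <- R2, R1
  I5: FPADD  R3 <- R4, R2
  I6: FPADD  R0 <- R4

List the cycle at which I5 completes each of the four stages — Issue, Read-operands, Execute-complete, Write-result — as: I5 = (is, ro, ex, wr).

  I1 | 1 | 2 | 3 | 4
  I2 | 2 | 3 | 6 | 7
  I3 | 8 | 9 | 12 | 13   struct: FPADD busy until I2 writes@7
  I4 | 14 | 15 | 16 | 17   WAW R4: wait I3 write@13
  I5 | 15 | 18 | 21 | 22   RAW R4: wait I4 write@17
  I6 | 23 | 24 | 27 | 28   struct: FPADD busy until I5 writes@22

I5 = (15, 18, 21, 22)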